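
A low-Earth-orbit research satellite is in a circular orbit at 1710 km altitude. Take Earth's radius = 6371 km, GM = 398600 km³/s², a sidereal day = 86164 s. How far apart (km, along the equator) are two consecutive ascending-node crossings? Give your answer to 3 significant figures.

3360 km

Semi-major axis a = 6371 + 1710 = 8081 km. Period T = 2π√(a³/μ) = 2π√(8081³/398600) = 7229.5 s = 120.49 min.
During one orbit Earth rotates (7229.5 / 86164) × 360° = 30.21°.
At the equator that is 30.21° × (2π·6371/360) km/° = 30.21 × 111.2 = 3359 km.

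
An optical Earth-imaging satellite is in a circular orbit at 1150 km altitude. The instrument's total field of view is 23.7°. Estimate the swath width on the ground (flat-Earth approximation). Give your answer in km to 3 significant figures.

483 km

Half-angle = 23.7°/2 = 11.85°.
Swath width ≈ 2h·tan(θ/2) = 2 × 1150 × tan(11.85°) = 482.6 km.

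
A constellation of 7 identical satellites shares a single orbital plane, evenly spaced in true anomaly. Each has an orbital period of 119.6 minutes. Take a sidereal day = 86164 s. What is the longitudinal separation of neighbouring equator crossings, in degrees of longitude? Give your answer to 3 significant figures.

4.28°

T = 119.6 min = 7176.0 s.
Single-satellite node shift = (7176.0/86164) × 360° = 29.98°.
With 7 satellites evenly phased, successive equator crossings are 29.98/7 = 4.283° apart.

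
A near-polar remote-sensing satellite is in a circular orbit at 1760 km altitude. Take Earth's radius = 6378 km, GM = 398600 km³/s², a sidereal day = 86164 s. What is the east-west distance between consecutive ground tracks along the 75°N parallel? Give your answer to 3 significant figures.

879 km

Semi-major axis a = 6378 + 1760 = 8138 km. Period T = 2π√(a³/μ) = 2π√(8138³/398600) = 7306.1 s = 121.77 min.
Node shift per orbit = (7306.1/86164) × 360° = 30.53°.
Equatorial spacing = 30.53 × 111.3 km/° = 3398 km.
At 75° latitude, spacing = 3398 × cos(75°) = 879 km.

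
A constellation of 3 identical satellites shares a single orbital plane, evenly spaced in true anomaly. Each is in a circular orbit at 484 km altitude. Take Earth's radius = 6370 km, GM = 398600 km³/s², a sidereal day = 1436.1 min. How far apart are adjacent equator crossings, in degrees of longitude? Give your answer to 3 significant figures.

Semi-major axis a = 6370 + 484 = 6854 km. Period T = 2π√(a³/μ) = 2π√(6854³/398600) = 5647.1 s = 94.12 min.
Single-satellite node shift = (5647.1/86166) × 360° = 23.59°.
With 3 satellites evenly phased, successive equator crossings are 23.59/3 = 7.865° apart.

7.86°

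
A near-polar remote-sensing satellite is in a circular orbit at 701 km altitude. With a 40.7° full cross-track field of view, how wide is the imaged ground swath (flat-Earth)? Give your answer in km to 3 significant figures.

520 km

Half-angle = 40.7°/2 = 20.35°.
Swath width ≈ 2h·tan(θ/2) = 2 × 701 × tan(20.35°) = 520.0 km.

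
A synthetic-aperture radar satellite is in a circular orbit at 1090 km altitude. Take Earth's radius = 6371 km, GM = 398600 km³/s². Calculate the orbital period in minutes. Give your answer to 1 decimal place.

Semi-major axis a = 6371 + 1090 = 7461 km. Period T = 2π√(a³/μ) = 2π√(7461³/398600) = 6413.7 s = 106.89 min.

106.9 min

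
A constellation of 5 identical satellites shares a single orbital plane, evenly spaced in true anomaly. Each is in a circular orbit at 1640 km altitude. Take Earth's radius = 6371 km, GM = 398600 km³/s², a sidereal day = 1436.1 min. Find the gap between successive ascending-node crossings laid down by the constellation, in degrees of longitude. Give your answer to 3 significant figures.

Semi-major axis a = 6371 + 1640 = 8011 km. Period T = 2π√(a³/μ) = 2π√(8011³/398600) = 7135.8 s = 118.93 min.
Single-satellite node shift = (7135.8/86166) × 360° = 29.81°.
With 5 satellites evenly phased, successive equator crossings are 29.81/5 = 5.963° apart.

5.96°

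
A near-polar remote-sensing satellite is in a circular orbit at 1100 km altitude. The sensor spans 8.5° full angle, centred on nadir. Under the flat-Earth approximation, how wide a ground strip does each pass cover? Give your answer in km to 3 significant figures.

163 km

Half-angle = 8.5°/2 = 4.25°.
Swath width ≈ 2h·tan(θ/2) = 2 × 1100 × tan(4.25°) = 163.5 km.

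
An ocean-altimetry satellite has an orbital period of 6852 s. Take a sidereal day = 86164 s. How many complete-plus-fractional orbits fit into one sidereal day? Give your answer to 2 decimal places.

12.58

Orbits per sidereal day = 86164 / 6852.0 = 12.575.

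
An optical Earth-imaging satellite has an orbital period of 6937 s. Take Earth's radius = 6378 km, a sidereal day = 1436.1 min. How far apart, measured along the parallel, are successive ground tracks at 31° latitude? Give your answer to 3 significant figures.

2770 km

Node shift per orbit = (6937.0/86166) × 360° = 28.98°.
Equatorial spacing = 28.98 × 111.3 km/° = 3226 km.
At 31° latitude, spacing = 3226 × cos(31°) = 2765 km.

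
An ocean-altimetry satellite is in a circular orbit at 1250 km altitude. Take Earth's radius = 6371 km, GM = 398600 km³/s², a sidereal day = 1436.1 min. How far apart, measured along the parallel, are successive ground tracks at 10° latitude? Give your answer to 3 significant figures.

3030 km

Semi-major axis a = 6371 + 1250 = 7621 km. Period T = 2π√(a³/μ) = 2π√(7621³/398600) = 6621.1 s = 110.35 min.
Node shift per orbit = (6621.1/86166) × 360° = 27.66°.
Equatorial spacing = 27.66 × 111.2 km/° = 3076 km.
At 10° latitude, spacing = 3076 × cos(10°) = 3029 km.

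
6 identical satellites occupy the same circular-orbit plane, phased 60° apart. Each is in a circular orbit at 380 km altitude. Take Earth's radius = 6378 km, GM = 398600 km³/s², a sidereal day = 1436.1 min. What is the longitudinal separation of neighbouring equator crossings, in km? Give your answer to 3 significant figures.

Semi-major axis a = 6378 + 380 = 6758 km. Period T = 2π√(a³/μ) = 2π√(6758³/398600) = 5528.9 s = 92.15 min.
Single-satellite node shift = (5528.9/86166) × 360° = 23.10°.
With 6 satellites evenly phased, successive equator crossings are 23.10/6 = 3.850° apart.
That is 3.850 × 111.3 = 429 km at the equator.

429 km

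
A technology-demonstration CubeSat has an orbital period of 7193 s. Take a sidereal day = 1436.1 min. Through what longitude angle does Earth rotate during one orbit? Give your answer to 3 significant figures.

30.1°

During one orbit Earth rotates (7193.0 / 86166) × 360° = 30.05°.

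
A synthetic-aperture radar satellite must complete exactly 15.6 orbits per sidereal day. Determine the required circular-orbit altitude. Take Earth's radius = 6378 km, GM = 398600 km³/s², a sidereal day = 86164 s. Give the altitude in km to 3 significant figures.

Required period T = 86164 / 15.6 = 5523.3 s.
From T = 2π√(a³/μ): a = (μ T²/4π²)^(1/3) = (398600 × 5523.3² / 4π²)^(1/3) = 6753 km.
Altitude h = a − R = 6753 − 6378 = 375 km.

375 km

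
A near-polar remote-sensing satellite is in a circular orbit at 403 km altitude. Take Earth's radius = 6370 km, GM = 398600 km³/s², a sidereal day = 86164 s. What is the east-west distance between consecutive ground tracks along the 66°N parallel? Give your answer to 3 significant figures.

1050 km

Semi-major axis a = 6370 + 403 = 6773 km. Period T = 2π√(a³/μ) = 2π√(6773³/398600) = 5547.3 s = 92.46 min.
Node shift per orbit = (5547.3/86164) × 360° = 23.18°.
Equatorial spacing = 23.18 × 111.2 km/° = 2577 km.
At 66° latitude, spacing = 2577 × cos(66°) = 1048 km.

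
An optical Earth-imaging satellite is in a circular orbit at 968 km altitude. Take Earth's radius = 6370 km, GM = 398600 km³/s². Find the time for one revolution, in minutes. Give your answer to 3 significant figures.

104 min

Semi-major axis a = 6370 + 968 = 7338 km. Period T = 2π√(a³/μ) = 2π√(7338³/398600) = 6255.7 s = 104.26 min.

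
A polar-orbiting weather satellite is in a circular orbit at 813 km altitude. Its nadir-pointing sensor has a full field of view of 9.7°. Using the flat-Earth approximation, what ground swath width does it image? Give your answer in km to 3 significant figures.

Half-angle = 9.7°/2 = 4.85°.
Swath width ≈ 2h·tan(θ/2) = 2 × 813 × tan(4.85°) = 138.0 km.

138 km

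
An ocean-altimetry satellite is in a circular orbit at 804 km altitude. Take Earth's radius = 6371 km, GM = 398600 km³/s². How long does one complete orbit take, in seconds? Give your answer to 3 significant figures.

Semi-major axis a = 6371 + 804 = 7175 km. Period T = 2π√(a³/μ) = 2π√(7175³/398600) = 6048.4 s = 100.81 min.

6050 seconds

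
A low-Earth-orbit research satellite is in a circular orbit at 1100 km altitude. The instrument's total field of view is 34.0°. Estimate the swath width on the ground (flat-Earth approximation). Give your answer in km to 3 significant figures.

Half-angle = 34.0°/2 = 17°.
Swath width ≈ 2h·tan(θ/2) = 2 × 1100 × tan(17°) = 672.6 km.

673 km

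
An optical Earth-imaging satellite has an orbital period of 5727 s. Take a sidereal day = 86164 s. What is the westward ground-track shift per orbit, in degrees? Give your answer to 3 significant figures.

During one orbit Earth rotates (5727.0 / 86164) × 360° = 23.93°.

23.9°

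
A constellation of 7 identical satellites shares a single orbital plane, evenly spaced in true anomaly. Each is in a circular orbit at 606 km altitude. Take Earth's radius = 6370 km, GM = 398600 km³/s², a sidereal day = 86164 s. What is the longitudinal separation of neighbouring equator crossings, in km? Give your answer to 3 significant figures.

385 km

Semi-major axis a = 6370 + 606 = 6976 km. Period T = 2π√(a³/μ) = 2π√(6976³/398600) = 5798.6 s = 96.64 min.
Single-satellite node shift = (5798.6/86164) × 360° = 24.23°.
With 7 satellites evenly phased, successive equator crossings are 24.23/7 = 3.461° apart.
That is 3.461 × 111.2 = 385 km at the equator.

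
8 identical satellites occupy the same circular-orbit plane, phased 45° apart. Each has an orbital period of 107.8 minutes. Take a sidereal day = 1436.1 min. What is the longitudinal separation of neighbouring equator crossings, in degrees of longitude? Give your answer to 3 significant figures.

3.38°

T = 107.8 min = 6468.0 s.
Single-satellite node shift = (6468.0/86166) × 360° = 27.02°.
With 8 satellites evenly phased, successive equator crossings are 27.02/8 = 3.378° apart.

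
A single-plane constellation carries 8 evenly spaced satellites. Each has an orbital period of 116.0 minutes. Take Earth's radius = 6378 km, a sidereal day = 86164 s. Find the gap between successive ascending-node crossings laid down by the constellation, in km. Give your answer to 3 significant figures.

T = 116.0 min = 6960.0 s.
Single-satellite node shift = (6960.0/86164) × 360° = 29.08°.
With 8 satellites evenly phased, successive equator crossings are 29.08/8 = 3.635° apart.
That is 3.635 × 111.3 = 405 km at the equator.

405 km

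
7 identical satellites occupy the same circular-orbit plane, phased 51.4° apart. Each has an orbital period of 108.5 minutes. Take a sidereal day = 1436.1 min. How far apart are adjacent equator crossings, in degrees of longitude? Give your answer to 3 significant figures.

T = 108.5 min = 6510.0 s.
Single-satellite node shift = (6510.0/86166) × 360° = 27.20°.
With 7 satellites evenly phased, successive equator crossings are 27.20/7 = 3.886° apart.

3.89°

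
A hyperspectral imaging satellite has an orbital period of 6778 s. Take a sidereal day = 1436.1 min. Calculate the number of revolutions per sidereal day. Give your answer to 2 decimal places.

Orbits per sidereal day = 86166 / 6778.0 = 12.713.

12.71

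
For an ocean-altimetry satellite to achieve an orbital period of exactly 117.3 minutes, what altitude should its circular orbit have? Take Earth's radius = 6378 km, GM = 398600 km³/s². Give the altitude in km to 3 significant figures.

T = 117.3 min = 7038.0 s.
From T = 2π√(a³/μ): a = (μ T²/4π²)^(1/3) = (398600 × 7038.0² / 4π²)^(1/3) = 7938 km.
Altitude h = a − R = 7938 − 6378 = 1560 km.

1560 km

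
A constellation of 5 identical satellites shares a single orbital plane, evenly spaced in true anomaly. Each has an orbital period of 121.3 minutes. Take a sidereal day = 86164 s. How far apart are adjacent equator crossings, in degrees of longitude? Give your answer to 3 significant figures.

T = 121.3 min = 7278.0 s.
Single-satellite node shift = (7278.0/86164) × 360° = 30.41°.
With 5 satellites evenly phased, successive equator crossings are 30.41/5 = 6.082° apart.

6.08°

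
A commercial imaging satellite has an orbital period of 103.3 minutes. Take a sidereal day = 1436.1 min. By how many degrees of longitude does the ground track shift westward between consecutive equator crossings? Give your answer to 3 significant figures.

25.9°

T = 103.3 min = 6198.0 s.
During one orbit Earth rotates (6198.0 / 86166) × 360° = 25.90°.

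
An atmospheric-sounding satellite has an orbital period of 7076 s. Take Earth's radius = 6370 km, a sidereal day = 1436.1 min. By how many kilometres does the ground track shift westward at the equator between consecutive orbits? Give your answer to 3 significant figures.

3290 km

During one orbit Earth rotates (7076.0 / 86166) × 360° = 29.56°.
At the equator that is 29.56° × (2π·6370/360) km/° = 29.56 × 111.2 = 3287 km.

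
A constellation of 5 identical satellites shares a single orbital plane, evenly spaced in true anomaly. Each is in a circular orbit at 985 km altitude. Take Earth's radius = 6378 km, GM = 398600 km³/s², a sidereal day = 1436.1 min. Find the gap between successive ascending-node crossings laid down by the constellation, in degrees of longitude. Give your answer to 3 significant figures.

5.25°

Semi-major axis a = 6378 + 985 = 7363 km. Period T = 2π√(a³/μ) = 2π√(7363³/398600) = 6287.7 s = 104.80 min.
Single-satellite node shift = (6287.7/86166) × 360° = 26.27°.
With 5 satellites evenly phased, successive equator crossings are 26.27/5 = 5.254° apart.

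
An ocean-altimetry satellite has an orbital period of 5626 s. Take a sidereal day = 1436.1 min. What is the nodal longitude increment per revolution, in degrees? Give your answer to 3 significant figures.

During one orbit Earth rotates (5626.0 / 86166) × 360° = 23.51°.

23.5°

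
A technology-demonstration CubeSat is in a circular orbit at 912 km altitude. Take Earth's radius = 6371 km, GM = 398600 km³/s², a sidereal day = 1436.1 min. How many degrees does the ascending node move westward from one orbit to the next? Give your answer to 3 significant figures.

25.8°

Semi-major axis a = 6371 + 912 = 7283 km. Period T = 2π√(a³/μ) = 2π√(7283³/398600) = 6185.5 s = 103.09 min.
During one orbit Earth rotates (6185.5 / 86166) × 360° = 25.84°.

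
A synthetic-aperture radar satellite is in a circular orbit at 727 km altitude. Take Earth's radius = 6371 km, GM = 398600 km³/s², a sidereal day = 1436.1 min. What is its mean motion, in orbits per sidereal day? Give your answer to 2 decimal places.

14.48

Semi-major axis a = 6371 + 727 = 7098 km. Period T = 2π√(a³/μ) = 2π√(7098³/398600) = 5951.3 s = 99.19 min.
Orbits per sidereal day = 86166 / 5951.3 = 14.478.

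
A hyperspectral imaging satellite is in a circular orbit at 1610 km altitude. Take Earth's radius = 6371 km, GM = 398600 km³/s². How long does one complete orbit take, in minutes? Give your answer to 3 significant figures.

Semi-major axis a = 6371 + 1610 = 7981 km. Period T = 2π√(a³/μ) = 2π√(7981³/398600) = 7095.7 s = 118.26 min.

118 min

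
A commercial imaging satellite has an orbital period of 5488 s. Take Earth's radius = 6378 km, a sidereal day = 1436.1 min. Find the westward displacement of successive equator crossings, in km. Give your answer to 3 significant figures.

During one orbit Earth rotates (5488.0 / 86166) × 360° = 22.93°.
At the equator that is 22.93° × (2π·6378/360) km/° = 22.93 × 111.3 = 2552 km.

2550 km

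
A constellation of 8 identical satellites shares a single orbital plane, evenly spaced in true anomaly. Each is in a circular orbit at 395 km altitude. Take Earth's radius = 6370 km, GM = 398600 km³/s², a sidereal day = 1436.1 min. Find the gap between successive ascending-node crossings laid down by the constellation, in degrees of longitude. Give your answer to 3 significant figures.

Semi-major axis a = 6370 + 395 = 6765 km. Period T = 2π√(a³/μ) = 2π√(6765³/398600) = 5537.5 s = 92.29 min.
Single-satellite node shift = (5537.5/86166) × 360° = 23.14°.
With 8 satellites evenly phased, successive equator crossings are 23.14/8 = 2.892° apart.

2.89°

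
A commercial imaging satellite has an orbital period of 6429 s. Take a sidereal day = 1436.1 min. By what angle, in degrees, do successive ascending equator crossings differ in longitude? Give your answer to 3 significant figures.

During one orbit Earth rotates (6429.0 / 86166) × 360° = 26.86°.

26.9°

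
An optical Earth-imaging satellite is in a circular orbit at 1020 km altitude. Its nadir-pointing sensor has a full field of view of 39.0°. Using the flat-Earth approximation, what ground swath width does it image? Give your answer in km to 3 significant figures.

Half-angle = 39.0°/2 = 19.5°.
Swath width ≈ 2h·tan(θ/2) = 2 × 1020 × tan(19.5°) = 722.4 km.

722 km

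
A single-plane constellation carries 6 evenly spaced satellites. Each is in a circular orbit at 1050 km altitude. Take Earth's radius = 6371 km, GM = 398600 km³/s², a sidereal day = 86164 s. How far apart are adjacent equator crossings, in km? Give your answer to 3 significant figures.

493 km

Semi-major axis a = 6371 + 1050 = 7421 km. Period T = 2π√(a³/μ) = 2π√(7421³/398600) = 6362.2 s = 106.04 min.
Single-satellite node shift = (6362.2/86164) × 360° = 26.58°.
With 6 satellites evenly phased, successive equator crossings are 26.58/6 = 4.430° apart.
That is 4.430 × 111.2 = 493 km at the equator.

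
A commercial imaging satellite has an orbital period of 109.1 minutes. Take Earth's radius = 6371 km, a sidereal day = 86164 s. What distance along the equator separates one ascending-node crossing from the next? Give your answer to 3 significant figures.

3040 km

T = 109.1 min = 6546.0 s.
During one orbit Earth rotates (6546.0 / 86164) × 360° = 27.35°.
At the equator that is 27.35° × (2π·6371/360) km/° = 27.35 × 111.2 = 3041 km.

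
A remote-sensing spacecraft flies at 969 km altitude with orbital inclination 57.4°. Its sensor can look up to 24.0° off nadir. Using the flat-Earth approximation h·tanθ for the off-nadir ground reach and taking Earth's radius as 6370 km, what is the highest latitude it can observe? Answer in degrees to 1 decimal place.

61.3°

For a prograde orbit the ground track reaches latitude ±i = ±57.4°.
Sensor half-swath on the ground ≈ 969·tan(24.0°) = 431 km = 3.88° of latitude.
Maximum observable latitude ≈ 57.4 + 3.88 = 61.3°.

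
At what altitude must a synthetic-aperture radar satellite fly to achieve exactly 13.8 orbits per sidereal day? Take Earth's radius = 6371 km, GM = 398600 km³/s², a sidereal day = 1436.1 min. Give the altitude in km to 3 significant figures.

958 km

Required period T = 86166 / 13.8 = 6243.9 s.
From T = 2π√(a³/μ): a = (μ T²/4π²)^(1/3) = (398600 × 6243.9² / 4π²)^(1/3) = 7329 km.
Altitude h = a − R = 7329 − 6371 = 958 km.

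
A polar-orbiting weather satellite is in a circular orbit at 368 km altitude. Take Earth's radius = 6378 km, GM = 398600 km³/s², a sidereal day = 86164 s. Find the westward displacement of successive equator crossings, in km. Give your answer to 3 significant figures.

2560 km

Semi-major axis a = 6378 + 368 = 6746 km. Period T = 2π√(a³/μ) = 2π√(6746³/398600) = 5514.2 s = 91.90 min.
During one orbit Earth rotates (5514.2 / 86164) × 360° = 23.04°.
At the equator that is 23.04° × (2π·6378/360) km/° = 23.04 × 111.3 = 2565 km.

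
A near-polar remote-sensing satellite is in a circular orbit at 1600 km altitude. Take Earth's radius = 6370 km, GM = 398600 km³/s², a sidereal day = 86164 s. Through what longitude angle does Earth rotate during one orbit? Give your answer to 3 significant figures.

Semi-major axis a = 6370 + 1600 = 7970 km. Period T = 2π√(a³/μ) = 2π√(7970³/398600) = 7081.1 s = 118.02 min.
During one orbit Earth rotates (7081.1 / 86164) × 360° = 29.59°.

29.6°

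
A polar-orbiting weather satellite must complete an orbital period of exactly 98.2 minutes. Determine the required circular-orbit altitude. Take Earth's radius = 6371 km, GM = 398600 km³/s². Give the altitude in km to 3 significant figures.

680 km

T = 98.2 min = 5892.0 s.
From T = 2π√(a³/μ): a = (μ T²/4π²)^(1/3) = (398600 × 5892.0² / 4π²)^(1/3) = 7051 km.
Altitude h = a − R = 7051 − 6371 = 680 km.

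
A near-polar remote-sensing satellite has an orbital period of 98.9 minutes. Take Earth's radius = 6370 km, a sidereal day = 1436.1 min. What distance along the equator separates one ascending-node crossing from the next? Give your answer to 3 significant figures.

T = 98.9 min = 5934.0 s.
During one orbit Earth rotates (5934.0 / 86166) × 360° = 24.79°.
At the equator that is 24.79° × (2π·6370/360) km/° = 24.79 × 111.2 = 2756 km.

2760 km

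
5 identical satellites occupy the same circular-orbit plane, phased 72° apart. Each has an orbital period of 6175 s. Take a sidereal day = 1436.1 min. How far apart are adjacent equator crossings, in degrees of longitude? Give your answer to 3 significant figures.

5.16°

Single-satellite node shift = (6175.0/86166) × 360° = 25.80°.
With 5 satellites evenly phased, successive equator crossings are 25.80/5 = 5.160° apart.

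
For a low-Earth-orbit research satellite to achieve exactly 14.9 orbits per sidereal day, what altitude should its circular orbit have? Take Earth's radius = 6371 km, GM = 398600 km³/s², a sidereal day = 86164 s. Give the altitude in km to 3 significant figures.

592 km

Required period T = 86164 / 14.9 = 5782.8 s.
From T = 2π√(a³/μ): a = (μ T²/4π²)^(1/3) = (398600 × 5782.8² / 4π²)^(1/3) = 6963 km.
Altitude h = a − R = 6963 − 6371 = 592 km.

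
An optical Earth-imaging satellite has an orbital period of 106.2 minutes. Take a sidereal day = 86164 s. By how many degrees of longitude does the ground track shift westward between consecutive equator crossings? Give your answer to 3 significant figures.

T = 106.2 min = 6372.0 s.
During one orbit Earth rotates (6372.0 / 86164) × 360° = 26.62°.

26.6°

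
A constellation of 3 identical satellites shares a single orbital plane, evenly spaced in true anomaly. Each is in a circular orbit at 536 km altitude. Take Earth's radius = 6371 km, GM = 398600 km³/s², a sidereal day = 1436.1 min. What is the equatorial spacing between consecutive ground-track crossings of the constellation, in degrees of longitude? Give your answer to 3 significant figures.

7.96°

Semi-major axis a = 6371 + 536 = 6907 km. Period T = 2π√(a³/μ) = 2π√(6907³/398600) = 5712.8 s = 95.21 min.
Single-satellite node shift = (5712.8/86166) × 360° = 23.87°.
With 3 satellites evenly phased, successive equator crossings are 23.87/3 = 7.956° apart.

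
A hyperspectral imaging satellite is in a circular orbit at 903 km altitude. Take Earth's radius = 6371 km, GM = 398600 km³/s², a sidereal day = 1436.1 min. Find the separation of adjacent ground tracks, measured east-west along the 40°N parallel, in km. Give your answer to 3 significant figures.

2200 km

Semi-major axis a = 6371 + 903 = 7274 km. Period T = 2π√(a³/μ) = 2π√(7274³/398600) = 6174.1 s = 102.90 min.
Node shift per orbit = (6174.1/86166) × 360° = 25.80°.
Equatorial spacing = 25.80 × 111.2 km/° = 2868 km.
At 40° latitude, spacing = 2868 × cos(40°) = 2197 km.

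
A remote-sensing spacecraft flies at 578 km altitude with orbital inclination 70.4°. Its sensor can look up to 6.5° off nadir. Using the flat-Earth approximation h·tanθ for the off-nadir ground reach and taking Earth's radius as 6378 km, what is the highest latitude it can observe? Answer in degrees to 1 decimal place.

For a prograde orbit the ground track reaches latitude ±i = ±70.4°.
Sensor half-swath on the ground ≈ 578·tan(6.5°) = 66 km = 0.59° of latitude.
Maximum observable latitude ≈ 70.4 + 0.59 = 71.0°.

71.0°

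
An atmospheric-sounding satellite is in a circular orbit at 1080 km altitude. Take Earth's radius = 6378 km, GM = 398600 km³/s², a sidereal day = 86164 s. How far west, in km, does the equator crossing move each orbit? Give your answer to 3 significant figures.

Semi-major axis a = 6378 + 1080 = 7458 km. Period T = 2π√(a³/μ) = 2π√(7458³/398600) = 6409.8 s = 106.83 min.
During one orbit Earth rotates (6409.8 / 86164) × 360° = 26.78°.
At the equator that is 26.78° × (2π·6378/360) km/° = 26.78 × 111.3 = 2981 km.

2980 km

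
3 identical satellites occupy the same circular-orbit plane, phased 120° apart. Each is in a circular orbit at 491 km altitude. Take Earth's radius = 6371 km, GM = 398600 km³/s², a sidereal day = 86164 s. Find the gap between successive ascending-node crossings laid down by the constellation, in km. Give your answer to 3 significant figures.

876 km

Semi-major axis a = 6371 + 491 = 6862 km. Period T = 2π√(a³/μ) = 2π√(6862³/398600) = 5657.0 s = 94.28 min.
Single-satellite node shift = (5657.0/86164) × 360° = 23.64°.
With 3 satellites evenly phased, successive equator crossings are 23.64/3 = 7.878° apart.
That is 7.878 × 111.2 = 876 km at the equator.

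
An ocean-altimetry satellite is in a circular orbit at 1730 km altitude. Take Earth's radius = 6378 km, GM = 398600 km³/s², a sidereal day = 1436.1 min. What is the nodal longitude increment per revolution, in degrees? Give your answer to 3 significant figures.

Semi-major axis a = 6378 + 1730 = 8108 km. Period T = 2π√(a³/μ) = 2π√(8108³/398600) = 7265.8 s = 121.10 min.
During one orbit Earth rotates (7265.8 / 86166) × 360° = 30.36°.

30.4°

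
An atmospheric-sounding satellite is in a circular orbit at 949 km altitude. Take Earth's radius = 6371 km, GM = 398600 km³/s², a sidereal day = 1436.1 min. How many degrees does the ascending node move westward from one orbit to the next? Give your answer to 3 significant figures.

Semi-major axis a = 6371 + 949 = 7320 km. Period T = 2π√(a³/μ) = 2π√(7320³/398600) = 6232.7 s = 103.88 min.
During one orbit Earth rotates (6232.7 / 86166) × 360° = 26.04°.

26.0°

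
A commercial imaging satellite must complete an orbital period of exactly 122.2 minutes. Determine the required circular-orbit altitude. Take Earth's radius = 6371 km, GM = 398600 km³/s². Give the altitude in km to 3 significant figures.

T = 122.2 min = 7332.0 s.
From T = 2π√(a³/μ): a = (μ T²/4π²)^(1/3) = (398600 × 7332.0² / 4π²)^(1/3) = 8157 km.
Altitude h = a − R = 8157 − 6371 = 1786 km.

1790 km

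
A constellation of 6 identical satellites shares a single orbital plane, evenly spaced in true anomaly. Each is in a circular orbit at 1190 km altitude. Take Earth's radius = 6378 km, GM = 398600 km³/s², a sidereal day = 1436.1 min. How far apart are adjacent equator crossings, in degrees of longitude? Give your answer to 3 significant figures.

4.56°

Semi-major axis a = 6378 + 1190 = 7568 km. Period T = 2π√(a³/μ) = 2π√(7568³/398600) = 6552.1 s = 109.20 min.
Single-satellite node shift = (6552.1/86166) × 360° = 27.37°.
With 6 satellites evenly phased, successive equator crossings are 27.37/6 = 4.562° apart.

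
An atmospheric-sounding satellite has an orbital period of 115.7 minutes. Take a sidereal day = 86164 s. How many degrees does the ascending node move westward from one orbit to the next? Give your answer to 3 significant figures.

29.0°

T = 115.7 min = 6942.0 s.
During one orbit Earth rotates (6942.0 / 86164) × 360° = 29.00°.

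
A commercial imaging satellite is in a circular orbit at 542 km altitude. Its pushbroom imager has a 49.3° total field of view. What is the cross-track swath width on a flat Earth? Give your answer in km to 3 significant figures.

Half-angle = 49.3°/2 = 24.65°.
Swath width ≈ 2h·tan(θ/2) = 2 × 542 × tan(24.65°) = 497.4 km.

497 km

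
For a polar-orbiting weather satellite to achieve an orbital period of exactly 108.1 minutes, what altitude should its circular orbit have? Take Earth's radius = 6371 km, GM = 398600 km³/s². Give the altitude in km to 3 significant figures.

T = 108.1 min = 6486.0 s.
From T = 2π√(a³/μ): a = (μ T²/4π²)^(1/3) = (398600 × 6486.0² / 4π²)^(1/3) = 7517 km.
Altitude h = a − R = 7517 − 6371 = 1146 km.

1150 km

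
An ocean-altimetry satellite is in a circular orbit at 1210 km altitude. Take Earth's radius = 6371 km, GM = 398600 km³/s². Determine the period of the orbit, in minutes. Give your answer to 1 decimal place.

Semi-major axis a = 6371 + 1210 = 7581 km. Period T = 2π√(a³/μ) = 2π√(7581³/398600) = 6569.0 s = 109.48 min.

109.5 min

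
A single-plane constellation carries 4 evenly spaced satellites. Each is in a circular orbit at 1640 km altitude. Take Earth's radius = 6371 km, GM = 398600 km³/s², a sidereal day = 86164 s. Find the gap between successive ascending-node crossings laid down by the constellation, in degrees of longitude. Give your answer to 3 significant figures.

Semi-major axis a = 6371 + 1640 = 8011 km. Period T = 2π√(a³/μ) = 2π√(8011³/398600) = 7135.8 s = 118.93 min.
Single-satellite node shift = (7135.8/86164) × 360° = 29.81°.
With 4 satellites evenly phased, successive equator crossings are 29.81/4 = 7.453° apart.

7.45°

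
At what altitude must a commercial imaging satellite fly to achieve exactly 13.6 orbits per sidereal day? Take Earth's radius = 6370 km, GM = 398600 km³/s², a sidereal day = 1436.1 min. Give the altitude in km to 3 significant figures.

Required period T = 86166 / 13.6 = 6335.7 s.
From T = 2π√(a³/μ): a = (μ T²/4π²)^(1/3) = (398600 × 6335.7² / 4π²)^(1/3) = 7400 km.
Altitude h = a − R = 7400 − 6370 = 1030 km.

1030 km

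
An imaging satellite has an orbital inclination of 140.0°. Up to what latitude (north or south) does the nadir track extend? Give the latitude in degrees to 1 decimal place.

Retrograde orbit: the ground track reaches ±(180° − i) = ±(180 − 140.0) = ±40.0°.

40.0°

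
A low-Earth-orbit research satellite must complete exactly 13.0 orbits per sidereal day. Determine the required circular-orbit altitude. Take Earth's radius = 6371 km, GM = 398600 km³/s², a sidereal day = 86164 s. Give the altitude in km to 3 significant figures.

1260 km

Required period T = 86164 / 13.0 = 6628.0 s.
From T = 2π√(a³/μ): a = (μ T²/4π²)^(1/3) = (398600 × 6628.0² / 4π²)^(1/3) = 7626 km.
Altitude h = a − R = 7626 − 6371 = 1255 km.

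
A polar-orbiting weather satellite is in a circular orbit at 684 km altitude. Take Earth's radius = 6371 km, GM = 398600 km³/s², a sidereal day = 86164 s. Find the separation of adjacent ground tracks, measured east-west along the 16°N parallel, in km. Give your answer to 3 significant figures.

Semi-major axis a = 6371 + 684 = 7055 km. Period T = 2π√(a³/μ) = 2π√(7055³/398600) = 5897.3 s = 98.29 min.
Node shift per orbit = (5897.3/86164) × 360° = 24.64°.
Equatorial spacing = 24.64 × 111.2 km/° = 2740 km.
At 16° latitude, spacing = 2740 × cos(16°) = 2634 km.

2630 km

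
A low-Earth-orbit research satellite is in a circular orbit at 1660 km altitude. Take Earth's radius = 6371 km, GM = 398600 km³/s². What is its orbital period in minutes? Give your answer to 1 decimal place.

Semi-major axis a = 6371 + 1660 = 8031 km. Period T = 2π√(a³/μ) = 2π√(8031³/398600) = 7162.5 s = 119.38 min.

119.4 min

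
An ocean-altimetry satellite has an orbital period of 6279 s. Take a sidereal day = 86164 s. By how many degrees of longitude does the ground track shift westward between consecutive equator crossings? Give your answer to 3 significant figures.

During one orbit Earth rotates (6279.0 / 86164) × 360° = 26.23°.

26.2°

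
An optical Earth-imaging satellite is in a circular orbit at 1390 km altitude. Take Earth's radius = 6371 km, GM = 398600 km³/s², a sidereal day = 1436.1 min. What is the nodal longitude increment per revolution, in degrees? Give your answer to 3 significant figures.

28.4°

Semi-major axis a = 6371 + 1390 = 7761 km. Period T = 2π√(a³/μ) = 2π√(7761³/398600) = 6804.4 s = 113.41 min.
During one orbit Earth rotates (6804.4 / 86166) × 360° = 28.43°.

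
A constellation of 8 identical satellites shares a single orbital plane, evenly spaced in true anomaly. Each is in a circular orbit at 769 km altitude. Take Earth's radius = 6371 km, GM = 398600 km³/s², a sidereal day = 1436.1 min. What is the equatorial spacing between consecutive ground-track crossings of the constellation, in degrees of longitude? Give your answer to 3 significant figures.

Semi-major axis a = 6371 + 769 = 7140 km. Period T = 2π√(a³/μ) = 2π√(7140³/398600) = 6004.2 s = 100.07 min.
Single-satellite node shift = (6004.2/86166) × 360° = 25.09°.
With 8 satellites evenly phased, successive equator crossings are 25.09/8 = 3.136° apart.

3.14°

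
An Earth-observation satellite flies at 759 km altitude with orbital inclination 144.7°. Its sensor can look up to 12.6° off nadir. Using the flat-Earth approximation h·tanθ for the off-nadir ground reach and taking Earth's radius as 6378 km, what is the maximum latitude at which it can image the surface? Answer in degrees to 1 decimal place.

36.8°

Retrograde orbit: the ground track reaches ±(180° − i) = ±(180 − 144.7) = ±35.3°.
Sensor half-swath on the ground ≈ 759·tan(12.6°) = 170 km = 1.52° of latitude.
Maximum observable latitude ≈ 35.3 + 1.52 = 36.8°.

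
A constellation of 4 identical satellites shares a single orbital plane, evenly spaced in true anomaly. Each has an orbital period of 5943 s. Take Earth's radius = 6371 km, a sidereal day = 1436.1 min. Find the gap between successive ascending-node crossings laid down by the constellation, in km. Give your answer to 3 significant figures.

Single-satellite node shift = (5943.0/86166) × 360° = 24.83°.
With 4 satellites evenly phased, successive equator crossings are 24.83/4 = 6.207° apart.
That is 6.207 × 111.2 = 690 km at the equator.

690 km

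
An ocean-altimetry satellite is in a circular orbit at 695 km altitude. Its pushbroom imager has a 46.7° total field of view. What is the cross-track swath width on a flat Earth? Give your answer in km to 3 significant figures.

600 km

Half-angle = 46.7°/2 = 23.35°.
Swath width ≈ 2h·tan(θ/2) = 2 × 695 × tan(23.35°) = 600.1 km.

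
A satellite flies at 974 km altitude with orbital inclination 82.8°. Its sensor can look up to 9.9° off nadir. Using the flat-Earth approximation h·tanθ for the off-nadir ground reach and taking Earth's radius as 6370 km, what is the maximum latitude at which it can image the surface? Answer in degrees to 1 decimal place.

For a prograde orbit the ground track reaches latitude ±i = ±82.8°.
Sensor half-swath on the ground ≈ 974·tan(9.9°) = 170 km = 1.53° of latitude.
Maximum observable latitude ≈ 82.8 + 1.53 = 84.3°.

84.3°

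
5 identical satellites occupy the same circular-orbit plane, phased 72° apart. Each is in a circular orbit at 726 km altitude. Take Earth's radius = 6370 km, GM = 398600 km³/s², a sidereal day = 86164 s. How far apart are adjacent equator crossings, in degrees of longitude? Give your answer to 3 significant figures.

Semi-major axis a = 6370 + 726 = 7096 km. Period T = 2π√(a³/μ) = 2π√(7096³/398600) = 5948.8 s = 99.15 min.
Single-satellite node shift = (5948.8/86164) × 360° = 24.85°.
With 5 satellites evenly phased, successive equator crossings are 24.85/5 = 4.971° apart.

4.97°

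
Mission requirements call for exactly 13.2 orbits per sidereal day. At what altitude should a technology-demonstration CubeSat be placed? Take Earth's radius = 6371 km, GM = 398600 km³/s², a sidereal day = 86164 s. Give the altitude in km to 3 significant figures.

Required period T = 86164 / 13.2 = 6527.6 s.
From T = 2π√(a³/μ): a = (μ T²/4π²)^(1/3) = (398600 × 6527.6² / 4π²)^(1/3) = 7549 km.
Altitude h = a − R = 7549 − 6371 = 1178 km.

1180 km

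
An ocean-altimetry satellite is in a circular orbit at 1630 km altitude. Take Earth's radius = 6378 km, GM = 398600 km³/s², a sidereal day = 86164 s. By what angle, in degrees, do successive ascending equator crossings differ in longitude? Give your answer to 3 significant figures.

Semi-major axis a = 6378 + 1630 = 8008 km. Period T = 2π√(a³/μ) = 2π√(8008³/398600) = 7131.8 s = 118.86 min.
During one orbit Earth rotates (7131.8 / 86164) × 360° = 29.80°.

29.8°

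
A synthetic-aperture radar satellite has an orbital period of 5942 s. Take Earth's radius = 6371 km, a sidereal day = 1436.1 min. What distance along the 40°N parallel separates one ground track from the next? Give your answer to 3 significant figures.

2110 km

Node shift per orbit = (5942.0/86166) × 360° = 24.83°.
Equatorial spacing = 24.83 × 111.2 km/° = 2760 km.
At 40° latitude, spacing = 2760 × cos(40°) = 2115 km.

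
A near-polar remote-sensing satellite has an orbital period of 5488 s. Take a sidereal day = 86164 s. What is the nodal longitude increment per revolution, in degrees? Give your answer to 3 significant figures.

During one orbit Earth rotates (5488.0 / 86164) × 360° = 22.93°.

22.9°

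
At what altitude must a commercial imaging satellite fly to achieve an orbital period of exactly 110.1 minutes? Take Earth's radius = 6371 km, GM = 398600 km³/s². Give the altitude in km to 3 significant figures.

T = 110.1 min = 6606.0 s.
From T = 2π√(a³/μ): a = (μ T²/4π²)^(1/3) = (398600 × 6606.0² / 4π²)^(1/3) = 7609 km.
Altitude h = a − R = 7609 − 6371 = 1238 km.

1240 km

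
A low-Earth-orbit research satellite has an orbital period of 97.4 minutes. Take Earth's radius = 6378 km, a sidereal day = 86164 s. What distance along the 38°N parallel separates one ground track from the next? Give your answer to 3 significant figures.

2140 km

T = 97.4 min = 5844.0 s.
Node shift per orbit = (5844.0/86164) × 360° = 24.42°.
Equatorial spacing = 24.42 × 111.3 km/° = 2718 km.
At 38° latitude, spacing = 2718 × cos(38°) = 2142 km.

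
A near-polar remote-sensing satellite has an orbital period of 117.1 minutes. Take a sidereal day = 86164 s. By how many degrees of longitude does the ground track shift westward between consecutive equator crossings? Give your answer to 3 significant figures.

29.4°

T = 117.1 min = 7026.0 s.
During one orbit Earth rotates (7026.0 / 86164) × 360° = 29.36°.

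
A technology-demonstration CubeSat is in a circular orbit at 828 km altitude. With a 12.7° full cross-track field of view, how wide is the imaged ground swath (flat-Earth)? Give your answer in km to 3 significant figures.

184 km

Half-angle = 12.7°/2 = 6.35°.
Swath width ≈ 2h·tan(θ/2) = 2 × 828 × tan(6.35°) = 184.3 km.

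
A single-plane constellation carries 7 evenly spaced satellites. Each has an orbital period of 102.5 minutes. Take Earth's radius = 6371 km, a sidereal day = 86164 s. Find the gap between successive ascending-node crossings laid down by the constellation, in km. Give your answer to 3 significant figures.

408 km

T = 102.5 min = 6150.0 s.
Single-satellite node shift = (6150.0/86164) × 360° = 25.70°.
With 7 satellites evenly phased, successive equator crossings are 25.70/7 = 3.671° apart.
That is 3.671 × 111.2 = 408 km at the equator.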